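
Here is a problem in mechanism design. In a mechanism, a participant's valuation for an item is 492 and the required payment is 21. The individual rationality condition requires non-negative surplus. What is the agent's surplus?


Step 1: Surplus = value - payment = 492 - 21 = 471
Step 2: IR is satisfied (surplus >= 0)

471


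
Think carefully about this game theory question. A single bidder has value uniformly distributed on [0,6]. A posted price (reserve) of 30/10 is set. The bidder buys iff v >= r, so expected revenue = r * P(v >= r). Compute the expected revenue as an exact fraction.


Step 1: Posted price r = 3, value support [0,6]
Step 2: P(v >= r) = (6 - 3)/6 = 1/2
Step 3: Expected revenue = r * P(v >= r) = 3 * 1/2
Step 4: Revenue = 3/2

3/2


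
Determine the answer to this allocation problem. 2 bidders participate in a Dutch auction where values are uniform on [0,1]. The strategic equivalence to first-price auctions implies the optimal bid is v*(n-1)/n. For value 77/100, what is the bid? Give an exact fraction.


Step 1: Dutch auctions are strategically equivalent to first-price auctions
Step 2: The equilibrium bid is b(v) = v*(n-1)/n
Step 3: b = 77/100 * 1/2
Step 4: b = 77/200

77/200


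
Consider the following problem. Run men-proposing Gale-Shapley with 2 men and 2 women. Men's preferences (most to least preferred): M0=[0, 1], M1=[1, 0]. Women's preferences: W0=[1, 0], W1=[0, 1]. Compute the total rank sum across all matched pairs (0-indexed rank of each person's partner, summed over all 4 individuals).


Step 1: Run Gale-Shapley (men propose, women hold best offer):
  M0 proposes to W0; she accepts
  M1 proposes to W1; she accepts
Step 2: Final matching: W0-M0, W1-M1
Step 3: 0-indexed ranks (man's rank of his match, then woman's): 0 + 1 + 0 + 1
Step 4: Total rank sum = 2

2


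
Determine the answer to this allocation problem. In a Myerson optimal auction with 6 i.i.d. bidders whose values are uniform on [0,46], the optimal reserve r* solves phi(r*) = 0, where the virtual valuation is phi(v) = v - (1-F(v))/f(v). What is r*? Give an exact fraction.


Step 1: For U[0,46], F(v) = v/46 and f(v) = 1/46
Step 2: phi(v) = v - (1 - v/46)/(1/46) = v - (46 - v) = 2v - 46
Step 3: Set phi(r*) = 0: 2r* - 46 = 0
Step 4: r* = 46/2 = 23 (the number of bidders n = 6 does not enter)

23


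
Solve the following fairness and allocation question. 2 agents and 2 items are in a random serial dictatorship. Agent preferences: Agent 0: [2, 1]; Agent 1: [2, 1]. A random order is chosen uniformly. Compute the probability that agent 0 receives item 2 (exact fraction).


Step 1: Agent 0 wants item 2
Step 2: There are 2 possible orderings of agents
Step 3: In 1 orderings, agent 0 gets item 2
Step 4: Probability = 1/2

1/2


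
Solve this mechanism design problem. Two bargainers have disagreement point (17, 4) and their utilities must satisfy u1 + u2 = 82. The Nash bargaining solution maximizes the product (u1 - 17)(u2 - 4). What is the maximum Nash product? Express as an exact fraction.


Step 1: The Nash solution splits surplus symmetrically above the disagreement point
Step 2: u1 = (total + d1 - d2)/2 = (82 + 17 - 4)/2 = 95/2
Step 3: u2 = (total - d1 + d2)/2 = (82 - 17 + 4)/2 = 69/2
Step 4: Nash product = (95/2 - 17) * (69/2 - 4)
Step 5: = 61/2 * 61/2 = 3721/4

3721/4


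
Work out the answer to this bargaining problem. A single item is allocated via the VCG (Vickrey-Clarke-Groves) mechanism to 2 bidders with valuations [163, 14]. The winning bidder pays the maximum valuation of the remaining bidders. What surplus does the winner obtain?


Step 1: The winner is the agent with the highest value: agent 0 with value 163
Step 2: Values of other agents: [14]
Step 3: VCG payment = max of others' values = 14
Step 4: Surplus = 163 - 14 = 149

149


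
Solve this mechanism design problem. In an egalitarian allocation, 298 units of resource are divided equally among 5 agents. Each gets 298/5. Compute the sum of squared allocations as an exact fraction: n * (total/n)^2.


Step 1: Each agent's share = 298/5
Step 2: Square of each share = (298/5)^2 = 88804/25
Step 3: Sum of squares = 5 * 88804/25 = 88804/5

88804/5


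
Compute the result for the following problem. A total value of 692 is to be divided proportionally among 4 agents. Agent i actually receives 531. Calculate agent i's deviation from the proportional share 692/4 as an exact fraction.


Step 1: Proportional share = 692/4 = 173
Step 2: Agent's actual allocation = 531
Step 3: Excess = 531 - 173 = 358

358


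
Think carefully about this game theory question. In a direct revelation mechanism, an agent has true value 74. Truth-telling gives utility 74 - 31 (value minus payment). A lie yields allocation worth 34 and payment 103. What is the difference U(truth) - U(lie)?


Step 1: U(truth) = value - payment = 74 - 31 = 43
Step 2: U(lie) = allocation - payment = 34 - 103 = -69
Step 3: IC gap = 43 - (-69) = 112

112


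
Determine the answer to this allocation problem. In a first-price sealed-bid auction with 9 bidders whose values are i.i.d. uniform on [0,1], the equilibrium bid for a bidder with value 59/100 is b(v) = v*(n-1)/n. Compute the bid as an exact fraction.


Step 1: The symmetric BNE bidding function is b(v) = v * (n-1) / n
Step 2: Substitute v = 59/100 and n = 9
Step 3: b = 59/100 * 8/9
Step 4: b = 118/225

118/225


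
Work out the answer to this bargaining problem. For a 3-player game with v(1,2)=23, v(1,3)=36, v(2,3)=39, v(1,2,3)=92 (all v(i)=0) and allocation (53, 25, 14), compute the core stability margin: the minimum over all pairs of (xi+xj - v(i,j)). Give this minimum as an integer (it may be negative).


Step 1: Slack for coalition (1,2): x1+x2 - v12 = 78 - 23 = 55
Step 2: Slack for coalition (1,3): x1+x3 - v13 = 67 - 36 = 31
Step 3: Slack for coalition (2,3): x2+x3 - v23 = 39 - 39 = 0
Step 4: Minimum slack = min(55, 31, 0) = 0, attained by (2,3); no pair can gain by deviating, so the allocation is in the core

0


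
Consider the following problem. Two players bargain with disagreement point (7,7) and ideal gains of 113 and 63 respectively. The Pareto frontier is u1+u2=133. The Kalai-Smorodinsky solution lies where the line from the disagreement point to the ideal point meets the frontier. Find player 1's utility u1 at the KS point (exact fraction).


Step 1: At the KS point, (u1-d1)/r1 = (u2-d2)/r2 = t and u1+u2 = 133
Step 2: u1 = d1 + r1*t and u2 = d2 + r2*t, so (d1 + r1*t) + (d2 + r2*t) = 133
Step 3: t = (133 - 7 - 7)/(113 + 63) = 119/176
Step 4: u1 = d1 + r1*t = 7 + 113 * 119/176 = 14679/176
Step 5: (Check: u2 = d2 + r2*t = 8729/176; u1+u2 = 14679/176 + 8729/176 = 133, on the frontier.)

14679/176


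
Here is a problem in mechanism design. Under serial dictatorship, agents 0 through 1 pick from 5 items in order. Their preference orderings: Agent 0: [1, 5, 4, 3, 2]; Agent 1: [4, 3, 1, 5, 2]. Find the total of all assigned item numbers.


Step 1: Agent 0 picks item 1
Step 2: Agent 1 picks item 4
Step 3: Sum = 1 + 4 = 5

5


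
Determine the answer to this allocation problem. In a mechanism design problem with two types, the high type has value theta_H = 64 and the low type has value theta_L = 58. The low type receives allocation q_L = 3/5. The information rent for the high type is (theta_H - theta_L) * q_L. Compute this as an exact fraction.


Step 1: theta_H - theta_L = 64 - 58 = 6
Step 2: Information rent = (theta_H - theta_L) * q_L
Step 3: = 6 * 3/5
Step 4: = 18/5

18/5


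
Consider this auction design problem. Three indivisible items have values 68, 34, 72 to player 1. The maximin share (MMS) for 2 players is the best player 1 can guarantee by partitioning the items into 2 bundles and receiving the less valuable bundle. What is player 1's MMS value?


Step 1: Item values = 68, 34, 72
Step 2: Enumerate all 2-bundle partitions and take the smaller bundle:
  Partition 1: {68} vs {34,72} -> bundles 68, 106; min = 68
  Partition 2: {34} vs {68,72} -> bundles 34, 140; min = 34
  Partition 3: {72} vs {68,34} -> bundles 72, 102; min = 72
Step 3: MMS = max(68, 34, 72) = 72

72


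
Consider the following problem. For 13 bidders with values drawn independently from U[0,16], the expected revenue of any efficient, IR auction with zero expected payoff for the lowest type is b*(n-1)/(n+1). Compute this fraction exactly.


Step 1: By Revenue Equivalence, expected revenue = b*(n-1)/(n+1)
Step 2: Substituting n = 13, b = 16
Step 3: Revenue = 16*(13-1)/(13+1) = 16*12/14
Step 4: Revenue = 192/14 = 96/7

96/7


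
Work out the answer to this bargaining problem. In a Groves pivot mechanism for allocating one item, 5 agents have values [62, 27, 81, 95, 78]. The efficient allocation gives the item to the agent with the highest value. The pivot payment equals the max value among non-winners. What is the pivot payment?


Step 1: The efficient winner is agent 3 with value 95
Step 2: Other agents' values: [62, 27, 81, 78]
Step 3: Pivot payment = max(others) = 81
Step 4: The winner pays 81

81


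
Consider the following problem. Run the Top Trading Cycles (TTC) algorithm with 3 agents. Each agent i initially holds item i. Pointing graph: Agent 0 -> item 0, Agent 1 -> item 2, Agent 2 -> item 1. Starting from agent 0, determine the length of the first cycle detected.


Step 1: Trace the pointer graph from agent 0: 0 -> 0
Step 2: A cycle is detected when we revisit agent 0
Step 3: The cycle is: 0 -> 0
Step 4: Cycle length = 1

1


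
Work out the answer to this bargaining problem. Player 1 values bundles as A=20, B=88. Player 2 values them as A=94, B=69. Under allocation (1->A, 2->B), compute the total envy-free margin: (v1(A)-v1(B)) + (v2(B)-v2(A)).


Step 1: Player 1's margin = v1(A) - v1(B) = 20 - 88 = -68
Step 2: Player 2's margin = v2(B) - v2(A) = 69 - 94 = -25
Step 3: Total margin = -68 + -25 = -93

-93


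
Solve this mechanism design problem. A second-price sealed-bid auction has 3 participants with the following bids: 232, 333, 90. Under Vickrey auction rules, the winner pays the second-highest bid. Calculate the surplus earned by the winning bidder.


Step 1: Sort bids in descending order: 333, 232, 90
Step 2: The winning bid is the highest: 333
Step 3: The payment equals the second-highest bid: 232
Step 4: Surplus = winner's bid - payment = 333 - 232 = 101

101


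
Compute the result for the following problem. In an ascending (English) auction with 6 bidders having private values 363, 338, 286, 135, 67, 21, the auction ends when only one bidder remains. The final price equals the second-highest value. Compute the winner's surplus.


Step 1: Identify the highest value: 363
Step 2: Identify the second-highest value: 338
Step 3: The final price = second-highest value = 338
Step 4: Surplus = 363 - 338 = 25

25


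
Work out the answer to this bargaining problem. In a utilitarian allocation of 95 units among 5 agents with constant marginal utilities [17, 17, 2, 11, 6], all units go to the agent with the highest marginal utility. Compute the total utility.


Step 1: The marginal utilities are [17, 17, 2, 11, 6]
Step 2: The highest marginal utility is 17
Step 3: All 95 units go to that agent
Step 4: Total utility = 17 * 95 = 1615

1615


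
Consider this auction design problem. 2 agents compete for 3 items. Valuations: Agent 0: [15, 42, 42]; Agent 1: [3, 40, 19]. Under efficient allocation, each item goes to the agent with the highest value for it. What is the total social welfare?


Step 1: For each item, find the maximum value among all agents.
Step 2: Item 0 -> Agent 0 (value 15)
Step 3: Item 1 -> Agent 0 (value 42)
Step 4: Item 2 -> Agent 0 (value 42)
Step 5: Total welfare = 15 + 42 + 42 = 99

99


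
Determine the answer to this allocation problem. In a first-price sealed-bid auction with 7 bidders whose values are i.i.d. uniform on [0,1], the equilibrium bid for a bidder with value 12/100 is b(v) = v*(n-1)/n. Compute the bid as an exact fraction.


Step 1: The symmetric BNE bidding function is b(v) = v * (n-1) / n
Step 2: Substitute v = 3/25 and n = 7
Step 3: b = 3/25 * 6/7
Step 4: b = 18/175

18/175


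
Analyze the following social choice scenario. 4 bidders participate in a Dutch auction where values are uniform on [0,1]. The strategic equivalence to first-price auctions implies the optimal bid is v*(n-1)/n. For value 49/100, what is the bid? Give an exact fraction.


Step 1: Dutch auctions are strategically equivalent to first-price auctions
Step 2: The equilibrium bid is b(v) = v*(n-1)/n
Step 3: b = 49/100 * 3/4
Step 4: b = 147/400

147/400


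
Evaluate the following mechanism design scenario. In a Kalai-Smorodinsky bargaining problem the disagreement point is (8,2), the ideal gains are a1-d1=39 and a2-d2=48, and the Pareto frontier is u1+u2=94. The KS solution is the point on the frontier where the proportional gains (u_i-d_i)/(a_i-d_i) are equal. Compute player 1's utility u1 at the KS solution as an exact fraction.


Step 1: At the KS point, (u1-d1)/r1 = (u2-d2)/r2 = t and u1+u2 = 94
Step 2: u1 = d1 + r1*t and u2 = d2 + r2*t, so (d1 + r1*t) + (d2 + r2*t) = 94
Step 3: t = (94 - 8 - 2)/(39 + 48) = 84/87 = 28/29
Step 4: u1 = d1 + r1*t = 8 + 39 * 28/29 = 1324/29
Step 5: (Check: u2 = d2 + r2*t = 1402/29; u1+u2 = 1324/29 + 1402/29 = 94, on the frontier.)

1324/29


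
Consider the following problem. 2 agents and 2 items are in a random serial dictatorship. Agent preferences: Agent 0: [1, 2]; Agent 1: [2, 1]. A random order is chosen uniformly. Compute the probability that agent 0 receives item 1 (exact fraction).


Step 1: Agent 0 wants item 1
Step 2: There are 2 possible orderings of agents
Step 3: In 2 orderings, agent 0 gets item 1
Step 4: Probability = 2/2 = 1

1


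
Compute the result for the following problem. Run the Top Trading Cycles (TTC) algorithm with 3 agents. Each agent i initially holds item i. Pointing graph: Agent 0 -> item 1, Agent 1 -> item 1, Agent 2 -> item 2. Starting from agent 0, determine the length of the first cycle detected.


Step 1: Trace the pointer graph from agent 0: 0 -> 1 -> 1
Step 2: A cycle is detected when we revisit agent 1
Step 3: The cycle is: 1 -> 1
Step 4: Cycle length = 1

1


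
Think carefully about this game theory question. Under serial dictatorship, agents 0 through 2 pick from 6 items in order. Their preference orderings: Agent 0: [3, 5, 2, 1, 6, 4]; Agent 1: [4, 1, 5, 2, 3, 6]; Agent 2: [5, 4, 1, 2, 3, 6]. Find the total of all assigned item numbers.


Step 1: Agent 0 picks item 3
Step 2: Agent 1 picks item 4
Step 3: Agent 2 picks item 5
Step 4: Sum = 3 + 4 + 5 = 12

12


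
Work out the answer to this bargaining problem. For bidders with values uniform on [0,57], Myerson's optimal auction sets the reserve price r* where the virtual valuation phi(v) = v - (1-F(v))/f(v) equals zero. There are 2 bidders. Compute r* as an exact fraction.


Step 1: For U[0,57], F(v) = v/57 and f(v) = 1/57
Step 2: phi(v) = v - (1 - v/57)/(1/57) = v - (57 - v) = 2v - 57
Step 3: Set phi(r*) = 0: 2r* - 57 = 0
Step 4: r* = 57/2 (the number of bidders n = 2 does not enter)

57/2


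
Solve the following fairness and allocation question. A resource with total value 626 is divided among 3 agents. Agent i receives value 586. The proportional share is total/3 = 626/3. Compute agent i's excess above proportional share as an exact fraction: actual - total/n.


Step 1: Proportional share = 626/3
Step 2: Agent's actual allocation = 586
Step 3: Excess = 586 - 626/3 = 1132/3

1132/3


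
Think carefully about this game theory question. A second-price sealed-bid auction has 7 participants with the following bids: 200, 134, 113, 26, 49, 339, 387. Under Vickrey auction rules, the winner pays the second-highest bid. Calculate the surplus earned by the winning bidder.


Step 1: Sort bids in descending order: 387, 339, 200, 134, 113, 49, 26
Step 2: The winning bid is the highest: 387
Step 3: The payment equals the second-highest bid: 339
Step 4: Surplus = winner's bid - payment = 387 - 339 = 48

48


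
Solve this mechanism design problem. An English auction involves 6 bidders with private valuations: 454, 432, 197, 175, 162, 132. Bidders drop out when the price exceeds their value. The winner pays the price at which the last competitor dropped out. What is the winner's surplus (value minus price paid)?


Step 1: Identify the highest value: 454
Step 2: Identify the second-highest value: 432
Step 3: The final price = second-highest value = 432
Step 4: Surplus = 454 - 432 = 22

22


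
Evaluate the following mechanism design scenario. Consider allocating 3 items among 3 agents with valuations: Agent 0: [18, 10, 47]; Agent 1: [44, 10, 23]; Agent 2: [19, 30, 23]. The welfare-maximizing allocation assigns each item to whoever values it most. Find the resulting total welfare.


Step 1: For each item, find the maximum value among all agents.
Step 2: Item 0 -> Agent 1 (value 44)
Step 3: Item 1 -> Agent 2 (value 30)
Step 4: Item 2 -> Agent 0 (value 47)
Step 5: Total welfare = 44 + 30 + 47 = 121

121


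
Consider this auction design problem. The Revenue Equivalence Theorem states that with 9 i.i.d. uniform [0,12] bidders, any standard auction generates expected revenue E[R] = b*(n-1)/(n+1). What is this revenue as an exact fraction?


Step 1: By Revenue Equivalence, expected revenue = b*(n-1)/(n+1)
Step 2: Substituting n = 9, b = 12
Step 3: Revenue = 12*(9-1)/(9+1) = 12*8/10
Step 4: Revenue = 96/10 = 48/5

48/5


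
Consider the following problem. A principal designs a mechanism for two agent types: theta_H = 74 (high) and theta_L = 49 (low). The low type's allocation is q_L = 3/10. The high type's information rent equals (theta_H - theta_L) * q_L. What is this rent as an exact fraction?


Step 1: theta_H - theta_L = 74 - 49 = 25
Step 2: Information rent = (theta_H - theta_L) * q_L
Step 3: = 25 * 3/10
Step 4: = 15/2

15/2


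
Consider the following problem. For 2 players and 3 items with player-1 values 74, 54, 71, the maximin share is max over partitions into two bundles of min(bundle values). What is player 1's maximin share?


Step 1: Item values = 74, 54, 71
Step 2: Enumerate all 2-bundle partitions and take the smaller bundle:
  Partition 1: {74} vs {54,71} -> bundles 74, 125; min = 74
  Partition 2: {54} vs {74,71} -> bundles 54, 145; min = 54
  Partition 3: {71} vs {74,54} -> bundles 71, 128; min = 71
Step 3: MMS = max(74, 54, 71) = 74

74


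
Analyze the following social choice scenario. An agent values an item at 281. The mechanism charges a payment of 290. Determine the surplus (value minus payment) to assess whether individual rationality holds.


Step 1: Surplus = value - payment = 281 - 290 = -9
Step 2: IR is violated (surplus < 0)

-9


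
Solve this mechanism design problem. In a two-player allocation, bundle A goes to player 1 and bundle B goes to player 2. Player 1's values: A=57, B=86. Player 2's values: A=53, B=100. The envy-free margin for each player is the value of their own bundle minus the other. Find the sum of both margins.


Step 1: Player 1's margin = v1(A) - v1(B) = 57 - 86 = -29
Step 2: Player 2's margin = v2(B) - v2(A) = 100 - 53 = 47
Step 3: Total margin = -29 + 47 = 18

18


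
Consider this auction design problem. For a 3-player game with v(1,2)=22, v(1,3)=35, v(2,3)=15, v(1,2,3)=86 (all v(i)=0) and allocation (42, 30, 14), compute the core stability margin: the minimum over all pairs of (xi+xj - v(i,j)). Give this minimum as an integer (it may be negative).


Step 1: Slack for coalition (1,2): x1+x2 - v12 = 72 - 22 = 50
Step 2: Slack for coalition (1,3): x1+x3 - v13 = 56 - 35 = 21
Step 3: Slack for coalition (2,3): x2+x3 - v23 = 44 - 15 = 29
Step 4: Minimum slack = min(50, 21, 29) = 21, attained by (1,3); no pair can gain by deviating, so the allocation is in the core

21


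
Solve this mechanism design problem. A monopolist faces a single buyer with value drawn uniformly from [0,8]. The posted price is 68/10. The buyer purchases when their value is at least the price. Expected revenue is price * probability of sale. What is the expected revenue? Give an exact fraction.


Step 1: Posted price r = 34/5, value support [0,8]
Step 2: P(v >= r) = (8 - 34/5)/8 = 3/20
Step 3: Expected revenue = r * P(v >= r) = 34/5 * 3/20
Step 4: Revenue = 51/50

51/50


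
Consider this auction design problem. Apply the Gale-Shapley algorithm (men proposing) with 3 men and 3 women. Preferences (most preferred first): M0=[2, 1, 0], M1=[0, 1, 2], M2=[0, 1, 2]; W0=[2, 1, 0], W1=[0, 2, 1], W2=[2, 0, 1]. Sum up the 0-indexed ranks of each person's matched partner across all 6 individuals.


Step 1: Run Gale-Shapley (men propose, women hold best offer):
  M0 proposes to W2; she accepts
  M1 proposes to W0; she accepts
  M2 proposes to W0; she switches from M1
  M1 proposes to W1; she accepts
Step 2: Final matching: W0-M2, W1-M1, W2-M0
Step 3: 0-indexed ranks (man's rank of his match, then woman's): 0 + 0 + 1 + 2 + 0 + 1
Step 4: Total rank sum = 4

4


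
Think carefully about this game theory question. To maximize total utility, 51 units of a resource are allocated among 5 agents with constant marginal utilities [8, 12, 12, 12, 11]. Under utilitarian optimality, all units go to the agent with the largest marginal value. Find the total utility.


Step 1: The marginal utilities are [8, 12, 12, 12, 11]
Step 2: The highest marginal utility is 12
Step 3: All 51 units go to that agent
Step 4: Total utility = 12 * 51 = 612

612


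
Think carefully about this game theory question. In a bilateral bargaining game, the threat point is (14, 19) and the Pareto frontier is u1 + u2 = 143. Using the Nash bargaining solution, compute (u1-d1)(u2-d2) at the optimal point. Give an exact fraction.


Step 1: The Nash solution splits surplus symmetrically above the disagreement point
Step 2: u1 = (total + d1 - d2)/2 = (143 + 14 - 19)/2 = 69
Step 3: u2 = (total - d1 + d2)/2 = (143 - 14 + 19)/2 = 74
Step 4: Nash product = (69 - 14) * (74 - 19)
Step 5: = 55 * 55 = 3025

3025


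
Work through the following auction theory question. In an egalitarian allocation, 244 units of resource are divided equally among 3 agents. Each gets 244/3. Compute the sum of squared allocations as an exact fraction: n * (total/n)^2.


Step 1: Each agent's share = 244/3
Step 2: Square of each share = (244/3)^2 = 59536/9
Step 3: Sum of squares = 3 * 59536/9 = 59536/3

59536/3


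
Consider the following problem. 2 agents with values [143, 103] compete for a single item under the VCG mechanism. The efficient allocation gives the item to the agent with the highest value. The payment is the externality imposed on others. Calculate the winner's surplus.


Step 1: The winner is the agent with the highest value: agent 0 with value 143
Step 2: Values of other agents: [103]
Step 3: VCG payment = max of others' values = 103
Step 4: Surplus = 143 - 103 = 40

40


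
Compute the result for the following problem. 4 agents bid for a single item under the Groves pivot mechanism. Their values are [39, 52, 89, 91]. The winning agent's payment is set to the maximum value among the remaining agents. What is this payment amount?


Step 1: The efficient winner is agent 3 with value 91
Step 2: Other agents' values: [39, 52, 89]
Step 3: Pivot payment = max(others) = 89
Step 4: The winner pays 89

89


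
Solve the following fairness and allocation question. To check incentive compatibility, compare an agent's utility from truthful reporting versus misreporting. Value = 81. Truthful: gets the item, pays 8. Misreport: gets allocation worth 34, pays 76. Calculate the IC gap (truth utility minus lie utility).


Step 1: U(truth) = value - payment = 81 - 8 = 73
Step 2: U(lie) = allocation - payment = 34 - 76 = -42
Step 3: IC gap = 73 - (-42) = 115

115


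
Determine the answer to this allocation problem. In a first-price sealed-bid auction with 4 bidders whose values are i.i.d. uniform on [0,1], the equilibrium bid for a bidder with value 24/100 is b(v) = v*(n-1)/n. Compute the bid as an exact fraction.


Step 1: The symmetric BNE bidding function is b(v) = v * (n-1) / n
Step 2: Substitute v = 6/25 and n = 4
Step 3: b = 6/25 * 3/4
Step 4: b = 9/50

9/50


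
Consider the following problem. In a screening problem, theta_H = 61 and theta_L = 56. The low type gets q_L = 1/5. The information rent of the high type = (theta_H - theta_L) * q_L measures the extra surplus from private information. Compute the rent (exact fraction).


Step 1: theta_H - theta_L = 61 - 56 = 5
Step 2: Information rent = (theta_H - theta_L) * q_L
Step 3: = 5 * 1/5
Step 4: = 1

1


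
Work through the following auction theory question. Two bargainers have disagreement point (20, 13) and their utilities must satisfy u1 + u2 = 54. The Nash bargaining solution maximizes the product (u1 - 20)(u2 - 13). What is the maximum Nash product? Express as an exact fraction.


Step 1: The Nash solution splits surplus symmetrically above the disagreement point
Step 2: u1 = (total + d1 - d2)/2 = (54 + 20 - 13)/2 = 61/2
Step 3: u2 = (total - d1 + d2)/2 = (54 - 20 + 13)/2 = 47/2
Step 4: Nash product = (61/2 - 20) * (47/2 - 13)
Step 5: = 21/2 * 21/2 = 441/4

441/4


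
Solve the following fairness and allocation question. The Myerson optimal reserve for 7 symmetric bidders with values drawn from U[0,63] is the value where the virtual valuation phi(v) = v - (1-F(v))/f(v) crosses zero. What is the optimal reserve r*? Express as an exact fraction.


Step 1: For U[0,63], F(v) = v/63 and f(v) = 1/63
Step 2: phi(v) = v - (1 - v/63)/(1/63) = v - (63 - v) = 2v - 63
Step 3: Set phi(r*) = 0: 2r* - 63 = 0
Step 4: r* = 63/2 (the number of bidders n = 7 does not enter)

63/2


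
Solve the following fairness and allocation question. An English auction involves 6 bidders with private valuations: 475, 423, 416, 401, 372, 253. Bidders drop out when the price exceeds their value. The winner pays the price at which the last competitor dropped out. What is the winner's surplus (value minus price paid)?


Step 1: Identify the highest value: 475
Step 2: Identify the second-highest value: 423
Step 3: The final price = second-highest value = 423
Step 4: Surplus = 475 - 423 = 52

52


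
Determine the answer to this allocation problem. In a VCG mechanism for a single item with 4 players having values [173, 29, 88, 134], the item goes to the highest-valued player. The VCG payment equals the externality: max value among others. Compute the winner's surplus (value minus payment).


Step 1: The winner is the agent with the highest value: agent 0 with value 173
Step 2: Values of other agents: [29, 88, 134]
Step 3: VCG payment = max of others' values = 134
Step 4: Surplus = 173 - 134 = 39

39


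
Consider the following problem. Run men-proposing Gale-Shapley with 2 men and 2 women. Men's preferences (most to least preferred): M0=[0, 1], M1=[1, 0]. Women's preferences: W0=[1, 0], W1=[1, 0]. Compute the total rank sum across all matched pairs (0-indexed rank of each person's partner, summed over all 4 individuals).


Step 1: Run Gale-Shapley (men propose, women hold best offer):
  M0 proposes to W0; she accepts
  M1 proposes to W1; she accepts
Step 2: Final matching: W0-M0, W1-M1
Step 3: 0-indexed ranks (man's rank of his match, then woman's): 0 + 1 + 0 + 0
Step 4: Total rank sum = 1

1


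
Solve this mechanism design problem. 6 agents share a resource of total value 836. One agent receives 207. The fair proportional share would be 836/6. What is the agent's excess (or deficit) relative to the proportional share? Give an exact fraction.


Step 1: Proportional share = 836/6 = 418/3
Step 2: Agent's actual allocation = 207
Step 3: Excess = 207 - 418/3 = 203/3

203/3


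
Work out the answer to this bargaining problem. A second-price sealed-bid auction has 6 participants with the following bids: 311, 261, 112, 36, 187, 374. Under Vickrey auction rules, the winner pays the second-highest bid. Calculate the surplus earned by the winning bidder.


Step 1: Sort bids in descending order: 374, 311, 261, 187, 112, 36
Step 2: The winning bid is the highest: 374
Step 3: The payment equals the second-highest bid: 311
Step 4: Surplus = winner's bid - payment = 374 - 311 = 63

63


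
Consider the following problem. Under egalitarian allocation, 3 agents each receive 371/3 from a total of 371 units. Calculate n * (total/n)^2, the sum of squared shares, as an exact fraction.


Step 1: Each agent's share = 371/3
Step 2: Square of each share = (371/3)^2 = 137641/9
Step 3: Sum of squares = 3 * 137641/9 = 137641/3

137641/3


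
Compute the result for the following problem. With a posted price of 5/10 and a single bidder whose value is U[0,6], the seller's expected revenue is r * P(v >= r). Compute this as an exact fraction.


Step 1: Posted price r = 1/2, value support [0,6]
Step 2: P(v >= r) = (6 - 1/2)/6 = 11/12
Step 3: Expected revenue = r * P(v >= r) = 1/2 * 11/12
Step 4: Revenue = 11/24

11/24


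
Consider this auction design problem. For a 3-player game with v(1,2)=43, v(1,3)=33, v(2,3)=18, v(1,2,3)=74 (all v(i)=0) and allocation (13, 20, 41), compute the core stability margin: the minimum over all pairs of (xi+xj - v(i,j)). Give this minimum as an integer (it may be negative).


Step 1: Slack for coalition (1,2): x1+x2 - v12 = 33 - 43 = -10
Step 2: Slack for coalition (1,3): x1+x3 - v13 = 54 - 33 = 21
Step 3: Slack for coalition (2,3): x2+x3 - v23 = 61 - 18 = 43
Step 4: Minimum slack = min(-10, 21, 43) = -10, attained by (1,2); coalition (1,2) can block (slack < 0), so the allocation is not in the core

-10


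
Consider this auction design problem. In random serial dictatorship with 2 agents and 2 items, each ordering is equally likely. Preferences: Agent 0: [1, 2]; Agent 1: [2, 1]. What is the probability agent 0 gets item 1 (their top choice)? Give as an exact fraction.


Step 1: Agent 0 wants item 1
Step 2: There are 2 possible orderings of agents
Step 3: In 2 orderings, agent 0 gets item 1
Step 4: Probability = 2/2 = 1

1


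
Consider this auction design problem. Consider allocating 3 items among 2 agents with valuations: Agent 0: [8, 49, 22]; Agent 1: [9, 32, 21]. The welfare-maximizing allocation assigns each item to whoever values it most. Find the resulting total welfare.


Step 1: For each item, find the maximum value among all agents.
Step 2: Item 0 -> Agent 1 (value 9)
Step 3: Item 1 -> Agent 0 (value 49)
Step 4: Item 2 -> Agent 0 (value 22)
Step 5: Total welfare = 9 + 49 + 22 = 80

80


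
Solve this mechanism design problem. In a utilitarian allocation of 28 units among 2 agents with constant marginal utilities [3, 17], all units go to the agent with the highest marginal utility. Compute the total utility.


Step 1: The marginal utilities are [3, 17]
Step 2: The highest marginal utility is 17
Step 3: All 28 units go to that agent
Step 4: Total utility = 17 * 28 = 476

476


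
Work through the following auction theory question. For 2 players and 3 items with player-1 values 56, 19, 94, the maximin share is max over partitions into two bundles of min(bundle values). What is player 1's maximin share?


Step 1: Item values = 56, 19, 94
Step 2: Enumerate all 2-bundle partitions and take the smaller bundle:
  Partition 1: {56} vs {19,94} -> bundles 56, 113; min = 56
  Partition 2: {19} vs {56,94} -> bundles 19, 150; min = 19
  Partition 3: {94} vs {56,19} -> bundles 94, 75; min = 75
Step 3: MMS = max(56, 19, 75) = 75

75


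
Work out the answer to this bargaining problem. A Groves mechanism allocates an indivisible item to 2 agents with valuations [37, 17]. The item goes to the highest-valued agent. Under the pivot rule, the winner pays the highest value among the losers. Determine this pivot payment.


Step 1: The efficient winner is agent 0 with value 37
Step 2: Other agents' values: [17]
Step 3: Pivot payment = max(others) = 17
Step 4: The winner pays 17

17


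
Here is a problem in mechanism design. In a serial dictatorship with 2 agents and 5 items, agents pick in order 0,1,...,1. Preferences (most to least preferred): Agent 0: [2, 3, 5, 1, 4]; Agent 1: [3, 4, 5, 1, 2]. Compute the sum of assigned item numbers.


Step 1: Agent 0 picks item 2
Step 2: Agent 1 picks item 3
Step 3: Sum = 2 + 3 = 5

5


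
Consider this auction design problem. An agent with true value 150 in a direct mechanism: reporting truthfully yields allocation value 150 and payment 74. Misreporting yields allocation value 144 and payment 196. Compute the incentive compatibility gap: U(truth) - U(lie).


Step 1: U(truth) = value - payment = 150 - 74 = 76
Step 2: U(lie) = allocation - payment = 144 - 196 = -52
Step 3: IC gap = 76 - (-52) = 128

128


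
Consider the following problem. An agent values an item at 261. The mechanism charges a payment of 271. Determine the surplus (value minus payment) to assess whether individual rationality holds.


Step 1: Surplus = value - payment = 261 - 271 = -10
Step 2: IR is violated (surplus < 0)

-10


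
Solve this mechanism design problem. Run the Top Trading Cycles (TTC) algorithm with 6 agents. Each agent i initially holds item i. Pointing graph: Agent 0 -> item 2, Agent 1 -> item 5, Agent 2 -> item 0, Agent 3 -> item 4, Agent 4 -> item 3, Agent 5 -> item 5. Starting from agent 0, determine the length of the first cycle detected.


Step 1: Trace the pointer graph from agent 0: 0 -> 2 -> 0
Step 2: A cycle is detected when we revisit agent 0
Step 3: The cycle is: 0 -> 2 -> 0
Step 4: Cycle length = 2

2


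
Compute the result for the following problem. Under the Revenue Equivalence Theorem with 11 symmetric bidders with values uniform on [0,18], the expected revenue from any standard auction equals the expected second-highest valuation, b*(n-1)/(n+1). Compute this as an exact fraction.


Step 1: By Revenue Equivalence, expected revenue = b*(n-1)/(n+1)
Step 2: Substituting n = 11, b = 18
Step 3: Revenue = 18*(11-1)/(11+1) = 18*10/12
Step 4: Revenue = 180/12 = 15

15


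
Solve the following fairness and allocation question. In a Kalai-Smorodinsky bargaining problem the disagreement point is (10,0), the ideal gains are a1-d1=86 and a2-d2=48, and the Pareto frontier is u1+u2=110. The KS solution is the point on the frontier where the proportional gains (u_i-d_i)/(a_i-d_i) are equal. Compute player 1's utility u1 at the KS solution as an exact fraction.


Step 1: At the KS point, (u1-d1)/r1 = (u2-d2)/r2 = t and u1+u2 = 110
Step 2: u1 = d1 + r1*t and u2 = d2 + r2*t, so (d1 + r1*t) + (d2 + r2*t) = 110
Step 3: t = (110 - 10 - 0)/(86 + 48) = 100/134 = 50/67
Step 4: u1 = d1 + r1*t = 10 + 86 * 50/67 = 4970/67
Step 5: (Check: u2 = d2 + r2*t = 2400/67; u1+u2 = 4970/67 + 2400/67 = 110, on the frontier.)

4970/67


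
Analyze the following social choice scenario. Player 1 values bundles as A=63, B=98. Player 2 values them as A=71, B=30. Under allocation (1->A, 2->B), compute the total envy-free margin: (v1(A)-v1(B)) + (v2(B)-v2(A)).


Step 1: Player 1's margin = v1(A) - v1(B) = 63 - 98 = -35
Step 2: Player 2's margin = v2(B) - v2(A) = 30 - 71 = -41
Step 3: Total margin = -35 + -41 = -76

-76


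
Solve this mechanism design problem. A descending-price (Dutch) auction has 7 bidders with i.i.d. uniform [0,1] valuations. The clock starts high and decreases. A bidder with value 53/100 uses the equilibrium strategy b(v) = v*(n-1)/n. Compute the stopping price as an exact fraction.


Step 1: Dutch auctions are strategically equivalent to first-price auctions
Step 2: The equilibrium bid is b(v) = v*(n-1)/n
Step 3: b = 53/100 * 6/7
Step 4: b = 159/350

159/350


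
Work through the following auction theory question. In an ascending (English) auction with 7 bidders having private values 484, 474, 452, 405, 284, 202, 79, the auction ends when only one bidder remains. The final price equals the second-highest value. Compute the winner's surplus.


Step 1: Identify the highest value: 484
Step 2: Identify the second-highest value: 474
Step 3: The final price = second-highest value = 474
Step 4: Surplus = 484 - 474 = 10

10


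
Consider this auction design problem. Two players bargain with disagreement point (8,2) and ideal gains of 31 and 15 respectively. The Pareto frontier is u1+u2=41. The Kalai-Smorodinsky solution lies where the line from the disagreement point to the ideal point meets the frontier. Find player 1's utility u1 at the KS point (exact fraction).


Step 1: At the KS point, (u1-d1)/r1 = (u2-d2)/r2 = t and u1+u2 = 41
Step 2: u1 = d1 + r1*t and u2 = d2 + r2*t, so (d1 + r1*t) + (d2 + r2*t) = 41
Step 3: t = (41 - 8 - 2)/(31 + 15) = 31/46
Step 4: u1 = d1 + r1*t = 8 + 31 * 31/46 = 1329/46
Step 5: (Check: u2 = d2 + r2*t = 557/46; u1+u2 = 1329/46 + 557/46 = 41, on the frontier.)

1329/46


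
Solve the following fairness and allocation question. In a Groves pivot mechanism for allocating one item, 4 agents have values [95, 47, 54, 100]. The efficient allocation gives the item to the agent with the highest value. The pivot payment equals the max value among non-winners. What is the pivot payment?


Step 1: The efficient winner is agent 3 with value 100
Step 2: Other agents' values: [95, 47, 54]
Step 3: Pivot payment = max(others) = 95
Step 4: The winner pays 95

95


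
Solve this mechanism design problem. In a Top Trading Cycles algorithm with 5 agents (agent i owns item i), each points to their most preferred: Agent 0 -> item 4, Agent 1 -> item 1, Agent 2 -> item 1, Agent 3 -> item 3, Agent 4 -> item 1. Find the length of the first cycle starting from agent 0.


Step 1: Trace the pointer graph from agent 0: 0 -> 4 -> 1 -> 1
Step 2: A cycle is detected when we revisit agent 1
Step 3: The cycle is: 1 -> 1
Step 4: Cycle length = 1

1


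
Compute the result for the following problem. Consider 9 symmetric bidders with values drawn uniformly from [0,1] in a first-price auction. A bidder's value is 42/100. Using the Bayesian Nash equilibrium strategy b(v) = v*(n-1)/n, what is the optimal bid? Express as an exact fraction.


Step 1: The symmetric BNE bidding function is b(v) = v * (n-1) / n
Step 2: Substitute v = 21/50 and n = 9
Step 3: b = 21/50 * 8/9
Step 4: b = 28/75

28/75


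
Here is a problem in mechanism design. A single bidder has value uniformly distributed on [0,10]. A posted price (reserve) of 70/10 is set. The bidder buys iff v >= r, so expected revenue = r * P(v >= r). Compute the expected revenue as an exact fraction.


Step 1: Posted price r = 7, value support [0,10]
Step 2: P(v >= r) = (10 - 7)/10 = 3/10
Step 3: Expected revenue = r * P(v >= r) = 7 * 3/10
Step 4: Revenue = 21/10

21/10


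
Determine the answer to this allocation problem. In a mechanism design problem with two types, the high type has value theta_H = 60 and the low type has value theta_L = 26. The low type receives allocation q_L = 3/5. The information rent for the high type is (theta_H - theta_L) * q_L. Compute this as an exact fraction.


Step 1: theta_H - theta_L = 60 - 26 = 34
Step 2: Information rent = (theta_H - theta_L) * q_L
Step 3: = 34 * 3/5
Step 4: = 102/5

102/5


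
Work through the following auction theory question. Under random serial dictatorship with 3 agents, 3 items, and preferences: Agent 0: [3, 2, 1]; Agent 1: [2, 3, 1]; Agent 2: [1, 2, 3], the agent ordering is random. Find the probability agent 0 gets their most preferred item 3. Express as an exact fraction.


Step 1: Agent 0 wants item 3
Step 2: There are 6 possible orderings of agents
Step 3: In 6 orderings, agent 0 gets item 3
Step 4: Probability = 6/6 = 1

1


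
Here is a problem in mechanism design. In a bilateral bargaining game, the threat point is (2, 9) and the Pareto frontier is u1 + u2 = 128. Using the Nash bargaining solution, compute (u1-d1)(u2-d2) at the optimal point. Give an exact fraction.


Step 1: The Nash solution splits surplus symmetrically above the disagreement point
Step 2: u1 = (total + d1 - d2)/2 = (128 + 2 - 9)/2 = 121/2
Step 3: u2 = (total - d1 + d2)/2 = (128 - 2 + 9)/2 = 135/2
Step 4: Nash product = (121/2 - 2) * (135/2 - 9)
Step 5: = 117/2 * 117/2 = 13689/4

13689/4
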